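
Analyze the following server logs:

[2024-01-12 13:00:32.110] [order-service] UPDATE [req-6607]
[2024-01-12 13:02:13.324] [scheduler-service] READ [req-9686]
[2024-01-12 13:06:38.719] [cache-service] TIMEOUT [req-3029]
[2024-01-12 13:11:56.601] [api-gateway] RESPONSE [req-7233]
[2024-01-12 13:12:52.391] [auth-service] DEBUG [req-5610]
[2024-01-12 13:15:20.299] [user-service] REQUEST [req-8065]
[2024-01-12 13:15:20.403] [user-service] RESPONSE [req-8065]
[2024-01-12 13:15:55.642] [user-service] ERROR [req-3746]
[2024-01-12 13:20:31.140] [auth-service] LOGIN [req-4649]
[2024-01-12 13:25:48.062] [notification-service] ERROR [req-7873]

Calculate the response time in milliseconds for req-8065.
104

To calculate latency:

1. Find REQUEST with id req-8065: 2024-01-12 13:15:20.299
2. Find RESPONSE with id req-8065: 2024-01-12 13:15:20.403
3. Latency: 2024-01-12 13:15:20.403 - 2024-01-12 13:15:20.299 = 104ms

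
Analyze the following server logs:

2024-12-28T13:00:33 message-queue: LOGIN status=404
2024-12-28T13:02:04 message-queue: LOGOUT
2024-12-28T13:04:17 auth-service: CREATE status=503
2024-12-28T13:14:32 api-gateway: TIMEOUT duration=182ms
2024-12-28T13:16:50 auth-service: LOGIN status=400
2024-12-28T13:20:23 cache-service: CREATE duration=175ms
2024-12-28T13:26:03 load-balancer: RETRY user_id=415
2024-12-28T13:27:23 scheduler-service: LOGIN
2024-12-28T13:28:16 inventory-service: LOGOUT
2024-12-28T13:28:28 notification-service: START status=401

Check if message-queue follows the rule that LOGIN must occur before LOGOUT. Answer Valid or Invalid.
Valid

To validate ordering:

1. Required order: LOGIN → LOGOUT
2. Rule: LOGIN must occur before LOGOUT
3. Check actual order of events for message-queue
4. Result: Valid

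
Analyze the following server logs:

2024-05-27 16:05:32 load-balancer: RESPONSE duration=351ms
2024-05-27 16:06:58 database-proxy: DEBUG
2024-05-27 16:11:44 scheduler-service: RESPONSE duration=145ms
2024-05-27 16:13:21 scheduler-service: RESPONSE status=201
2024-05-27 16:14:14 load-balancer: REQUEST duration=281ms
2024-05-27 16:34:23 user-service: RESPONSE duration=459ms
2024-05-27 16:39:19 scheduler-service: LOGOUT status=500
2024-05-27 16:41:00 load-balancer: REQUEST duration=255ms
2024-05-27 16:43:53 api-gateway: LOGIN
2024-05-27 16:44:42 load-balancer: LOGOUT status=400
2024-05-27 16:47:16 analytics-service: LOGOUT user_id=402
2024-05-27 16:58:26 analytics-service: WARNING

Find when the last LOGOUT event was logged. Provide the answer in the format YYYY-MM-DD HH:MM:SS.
2024-05-27 16:47:16

To find the last event:

1. Filter for all LOGOUT events
2. Sort by timestamp
3. Select the last one
4. Timestamp: 2024-05-27 16:47:16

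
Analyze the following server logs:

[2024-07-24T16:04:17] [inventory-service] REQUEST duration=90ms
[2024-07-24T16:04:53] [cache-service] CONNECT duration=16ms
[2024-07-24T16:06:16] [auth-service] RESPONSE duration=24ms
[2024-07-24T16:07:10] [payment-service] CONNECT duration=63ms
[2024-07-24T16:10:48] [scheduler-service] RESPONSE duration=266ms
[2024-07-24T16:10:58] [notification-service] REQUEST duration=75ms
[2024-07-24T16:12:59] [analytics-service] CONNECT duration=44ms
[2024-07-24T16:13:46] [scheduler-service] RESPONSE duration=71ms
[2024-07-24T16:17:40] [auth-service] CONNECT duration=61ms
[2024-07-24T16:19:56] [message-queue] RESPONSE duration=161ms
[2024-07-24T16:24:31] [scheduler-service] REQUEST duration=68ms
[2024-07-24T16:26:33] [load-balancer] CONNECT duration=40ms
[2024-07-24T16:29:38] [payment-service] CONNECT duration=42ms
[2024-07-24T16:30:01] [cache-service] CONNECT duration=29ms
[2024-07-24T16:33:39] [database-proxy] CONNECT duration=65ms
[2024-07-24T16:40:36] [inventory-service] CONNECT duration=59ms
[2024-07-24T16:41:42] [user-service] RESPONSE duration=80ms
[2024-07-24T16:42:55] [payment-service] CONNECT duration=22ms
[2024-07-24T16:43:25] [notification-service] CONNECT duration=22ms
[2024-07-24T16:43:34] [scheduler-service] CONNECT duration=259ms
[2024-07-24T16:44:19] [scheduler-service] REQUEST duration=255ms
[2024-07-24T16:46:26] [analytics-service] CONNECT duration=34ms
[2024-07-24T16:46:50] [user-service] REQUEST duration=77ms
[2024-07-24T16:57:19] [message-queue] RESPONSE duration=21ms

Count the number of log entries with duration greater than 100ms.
4

To count timeouts:

1. Threshold: 100ms
2. Extract duration from each log entry
3. Count entries where duration > 100
4. Timeout count: 4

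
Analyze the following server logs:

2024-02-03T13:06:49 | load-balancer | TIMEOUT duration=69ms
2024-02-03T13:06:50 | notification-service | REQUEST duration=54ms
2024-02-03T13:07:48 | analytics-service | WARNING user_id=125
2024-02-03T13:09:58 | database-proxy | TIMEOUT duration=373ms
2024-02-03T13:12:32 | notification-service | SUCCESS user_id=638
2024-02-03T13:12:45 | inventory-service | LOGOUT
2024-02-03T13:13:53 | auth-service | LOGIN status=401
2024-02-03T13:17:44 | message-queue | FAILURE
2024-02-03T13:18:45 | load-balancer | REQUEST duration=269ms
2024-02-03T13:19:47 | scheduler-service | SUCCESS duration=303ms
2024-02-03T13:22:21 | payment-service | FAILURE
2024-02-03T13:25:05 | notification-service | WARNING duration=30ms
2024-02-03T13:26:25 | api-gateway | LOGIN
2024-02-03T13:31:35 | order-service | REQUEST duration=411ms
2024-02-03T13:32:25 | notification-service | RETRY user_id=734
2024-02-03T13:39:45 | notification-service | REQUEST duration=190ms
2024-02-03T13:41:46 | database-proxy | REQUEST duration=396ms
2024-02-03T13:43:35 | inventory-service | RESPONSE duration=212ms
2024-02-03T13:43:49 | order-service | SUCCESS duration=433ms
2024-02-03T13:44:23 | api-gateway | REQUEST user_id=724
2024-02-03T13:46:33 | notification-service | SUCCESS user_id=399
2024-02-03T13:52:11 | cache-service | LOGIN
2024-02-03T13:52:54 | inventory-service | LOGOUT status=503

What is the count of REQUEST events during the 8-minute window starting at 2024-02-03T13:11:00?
1

To count events in the time window:

1. Window boundaries: 2024-02-03T13:11:00 to 2024-02-03T13:19:00
2. Filter for REQUEST events within this window
3. Count matching events: 1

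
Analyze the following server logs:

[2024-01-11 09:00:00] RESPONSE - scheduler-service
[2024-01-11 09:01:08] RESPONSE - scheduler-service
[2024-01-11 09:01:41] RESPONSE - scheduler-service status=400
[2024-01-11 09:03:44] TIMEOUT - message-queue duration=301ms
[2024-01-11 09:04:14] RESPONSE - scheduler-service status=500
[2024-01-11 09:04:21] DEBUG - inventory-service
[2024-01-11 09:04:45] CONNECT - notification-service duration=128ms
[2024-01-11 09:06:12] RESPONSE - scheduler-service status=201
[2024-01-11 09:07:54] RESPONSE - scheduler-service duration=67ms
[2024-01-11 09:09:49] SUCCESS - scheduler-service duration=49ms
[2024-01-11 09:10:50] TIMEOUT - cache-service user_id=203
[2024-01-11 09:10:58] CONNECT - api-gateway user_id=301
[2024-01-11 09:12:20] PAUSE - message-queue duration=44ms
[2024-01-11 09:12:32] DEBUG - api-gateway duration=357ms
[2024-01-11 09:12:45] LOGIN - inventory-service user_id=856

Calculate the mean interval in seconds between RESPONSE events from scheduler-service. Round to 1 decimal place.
94.8

To calculate average interval:

1. Find all RESPONSE events for scheduler-service in order
2. Calculate time gaps between consecutive events
3. Compute mean of gaps: 474 / 5 = 94.8 seconds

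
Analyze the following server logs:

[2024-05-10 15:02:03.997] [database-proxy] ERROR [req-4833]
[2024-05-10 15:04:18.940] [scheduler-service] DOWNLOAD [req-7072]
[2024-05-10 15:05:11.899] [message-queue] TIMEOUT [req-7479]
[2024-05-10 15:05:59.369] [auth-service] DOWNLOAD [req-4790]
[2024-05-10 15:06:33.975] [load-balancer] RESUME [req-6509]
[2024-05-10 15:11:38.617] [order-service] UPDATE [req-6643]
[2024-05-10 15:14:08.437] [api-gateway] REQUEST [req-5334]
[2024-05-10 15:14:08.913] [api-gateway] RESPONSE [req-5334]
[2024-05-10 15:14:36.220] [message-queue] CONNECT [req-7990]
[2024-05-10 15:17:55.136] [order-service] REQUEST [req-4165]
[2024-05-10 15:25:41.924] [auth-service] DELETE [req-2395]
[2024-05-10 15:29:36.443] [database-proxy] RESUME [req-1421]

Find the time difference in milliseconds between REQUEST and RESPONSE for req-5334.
476

To calculate latency:

1. Find REQUEST with id req-5334: 2024-05-10 15:14:08.437
2. Find RESPONSE with id req-5334: 2024-05-10 15:14:08.913
3. Latency: 2024-05-10 15:14:08.913 - 2024-05-10 15:14:08.437 = 476ms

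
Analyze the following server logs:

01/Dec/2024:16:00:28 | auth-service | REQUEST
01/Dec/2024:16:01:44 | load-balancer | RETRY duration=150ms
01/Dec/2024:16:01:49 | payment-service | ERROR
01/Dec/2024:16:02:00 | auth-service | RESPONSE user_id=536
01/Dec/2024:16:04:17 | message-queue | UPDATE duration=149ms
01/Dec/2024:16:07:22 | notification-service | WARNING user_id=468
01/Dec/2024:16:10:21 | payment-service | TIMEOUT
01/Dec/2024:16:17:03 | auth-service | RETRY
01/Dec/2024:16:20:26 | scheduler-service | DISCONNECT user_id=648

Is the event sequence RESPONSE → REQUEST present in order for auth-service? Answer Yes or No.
No

To verify sequence order:

1. Find all events in sequence RESPONSE → REQUEST for auth-service
2. Extract their timestamps
3. Check if timestamps are in ascending order
4. Result: No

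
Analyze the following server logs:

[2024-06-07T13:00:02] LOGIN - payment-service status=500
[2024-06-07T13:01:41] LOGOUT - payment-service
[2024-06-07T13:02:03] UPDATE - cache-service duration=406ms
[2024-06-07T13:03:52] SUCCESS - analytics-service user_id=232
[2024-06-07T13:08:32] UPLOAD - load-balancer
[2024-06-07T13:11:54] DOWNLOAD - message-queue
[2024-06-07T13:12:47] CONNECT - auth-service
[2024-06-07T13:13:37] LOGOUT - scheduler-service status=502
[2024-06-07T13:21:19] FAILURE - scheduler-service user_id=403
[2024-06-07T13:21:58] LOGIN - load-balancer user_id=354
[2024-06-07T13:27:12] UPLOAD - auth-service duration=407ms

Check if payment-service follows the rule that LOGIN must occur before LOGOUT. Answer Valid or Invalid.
Valid

To validate ordering:

1. Required order: LOGIN → LOGOUT
2. Rule: LOGIN must occur before LOGOUT
3. Check actual order of events for payment-service
4. Result: Valid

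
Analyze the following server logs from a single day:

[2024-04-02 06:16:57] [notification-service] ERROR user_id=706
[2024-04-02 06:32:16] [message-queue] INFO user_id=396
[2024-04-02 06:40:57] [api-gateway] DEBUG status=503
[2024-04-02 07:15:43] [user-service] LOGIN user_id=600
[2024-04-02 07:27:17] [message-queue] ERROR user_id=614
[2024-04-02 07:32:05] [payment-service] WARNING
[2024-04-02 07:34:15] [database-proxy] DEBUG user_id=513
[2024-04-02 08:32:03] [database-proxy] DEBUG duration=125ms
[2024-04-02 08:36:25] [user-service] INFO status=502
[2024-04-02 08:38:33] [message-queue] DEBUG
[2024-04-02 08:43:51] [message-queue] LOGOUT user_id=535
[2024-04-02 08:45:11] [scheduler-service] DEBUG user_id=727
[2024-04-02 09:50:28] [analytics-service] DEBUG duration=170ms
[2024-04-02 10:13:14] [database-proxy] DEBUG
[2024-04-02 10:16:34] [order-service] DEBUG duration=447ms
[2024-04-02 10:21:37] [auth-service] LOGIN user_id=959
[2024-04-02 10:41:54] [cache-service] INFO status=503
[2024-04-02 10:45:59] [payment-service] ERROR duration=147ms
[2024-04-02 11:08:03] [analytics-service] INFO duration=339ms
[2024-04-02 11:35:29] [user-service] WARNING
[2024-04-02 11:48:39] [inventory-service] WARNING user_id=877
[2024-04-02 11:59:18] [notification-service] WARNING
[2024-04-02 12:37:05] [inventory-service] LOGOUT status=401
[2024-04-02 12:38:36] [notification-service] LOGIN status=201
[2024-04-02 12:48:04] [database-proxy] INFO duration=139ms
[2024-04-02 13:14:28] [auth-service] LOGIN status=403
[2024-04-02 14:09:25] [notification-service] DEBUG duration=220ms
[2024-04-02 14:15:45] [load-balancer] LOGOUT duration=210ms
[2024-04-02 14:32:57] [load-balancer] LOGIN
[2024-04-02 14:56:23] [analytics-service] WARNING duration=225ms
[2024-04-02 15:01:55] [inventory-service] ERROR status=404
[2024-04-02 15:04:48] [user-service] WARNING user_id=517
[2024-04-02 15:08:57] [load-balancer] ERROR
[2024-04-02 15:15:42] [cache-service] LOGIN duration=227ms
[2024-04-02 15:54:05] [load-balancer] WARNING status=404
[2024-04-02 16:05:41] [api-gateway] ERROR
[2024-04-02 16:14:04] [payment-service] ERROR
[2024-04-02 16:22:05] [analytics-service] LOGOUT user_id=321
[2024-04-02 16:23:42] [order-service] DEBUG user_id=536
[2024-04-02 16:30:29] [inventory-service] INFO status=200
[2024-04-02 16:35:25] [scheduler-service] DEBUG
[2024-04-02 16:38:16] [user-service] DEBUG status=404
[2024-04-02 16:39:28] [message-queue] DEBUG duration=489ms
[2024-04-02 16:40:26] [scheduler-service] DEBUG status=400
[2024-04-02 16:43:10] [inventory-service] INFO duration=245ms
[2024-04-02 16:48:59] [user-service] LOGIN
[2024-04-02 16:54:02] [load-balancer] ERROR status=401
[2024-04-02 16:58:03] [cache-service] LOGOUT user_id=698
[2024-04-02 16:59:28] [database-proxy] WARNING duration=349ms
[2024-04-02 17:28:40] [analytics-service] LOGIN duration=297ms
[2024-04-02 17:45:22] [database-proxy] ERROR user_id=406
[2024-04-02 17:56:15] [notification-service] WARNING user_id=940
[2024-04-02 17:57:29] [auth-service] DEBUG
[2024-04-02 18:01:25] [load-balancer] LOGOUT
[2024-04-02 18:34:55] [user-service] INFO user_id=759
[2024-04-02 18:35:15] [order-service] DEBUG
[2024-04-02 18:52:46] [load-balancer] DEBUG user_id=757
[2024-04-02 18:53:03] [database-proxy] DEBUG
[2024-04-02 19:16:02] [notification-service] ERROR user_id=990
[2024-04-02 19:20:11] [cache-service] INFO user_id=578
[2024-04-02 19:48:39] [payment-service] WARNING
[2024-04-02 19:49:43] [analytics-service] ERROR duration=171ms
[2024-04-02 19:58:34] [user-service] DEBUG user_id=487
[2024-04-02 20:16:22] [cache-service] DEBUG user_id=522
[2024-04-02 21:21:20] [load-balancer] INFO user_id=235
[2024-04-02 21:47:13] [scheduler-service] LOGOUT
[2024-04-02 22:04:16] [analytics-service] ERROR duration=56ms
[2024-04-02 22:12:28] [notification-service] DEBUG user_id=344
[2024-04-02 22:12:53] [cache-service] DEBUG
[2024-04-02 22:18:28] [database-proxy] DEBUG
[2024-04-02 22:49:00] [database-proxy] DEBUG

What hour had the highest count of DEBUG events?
16

To find the peak hour:

1. Group all DEBUG events by hour
2. Count events in each hour
3. Find hour with maximum count
4. Peak hour: 16 (with 5 events)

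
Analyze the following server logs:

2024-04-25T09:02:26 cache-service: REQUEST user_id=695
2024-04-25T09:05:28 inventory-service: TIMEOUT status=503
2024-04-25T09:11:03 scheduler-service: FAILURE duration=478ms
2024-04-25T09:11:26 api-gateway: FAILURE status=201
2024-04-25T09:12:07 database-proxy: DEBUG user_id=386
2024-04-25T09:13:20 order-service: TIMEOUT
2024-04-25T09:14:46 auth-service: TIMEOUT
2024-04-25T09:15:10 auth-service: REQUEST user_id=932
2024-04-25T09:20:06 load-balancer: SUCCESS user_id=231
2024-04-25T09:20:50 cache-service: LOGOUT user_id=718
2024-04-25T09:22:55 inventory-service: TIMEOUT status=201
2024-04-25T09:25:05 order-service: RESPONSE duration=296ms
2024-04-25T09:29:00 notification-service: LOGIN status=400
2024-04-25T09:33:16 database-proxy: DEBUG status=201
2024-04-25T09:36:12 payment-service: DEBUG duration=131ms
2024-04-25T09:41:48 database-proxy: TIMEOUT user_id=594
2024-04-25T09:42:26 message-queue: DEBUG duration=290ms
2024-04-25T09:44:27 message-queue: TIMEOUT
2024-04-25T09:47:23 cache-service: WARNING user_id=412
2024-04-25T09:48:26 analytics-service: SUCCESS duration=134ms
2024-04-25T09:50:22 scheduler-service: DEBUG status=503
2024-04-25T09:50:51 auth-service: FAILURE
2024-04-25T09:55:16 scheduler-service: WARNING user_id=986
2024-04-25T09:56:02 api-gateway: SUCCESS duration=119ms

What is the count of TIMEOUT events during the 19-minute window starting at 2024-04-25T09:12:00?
3

To count events in the time window:

1. Window boundaries: 2024-04-25T09:12:00 to 2024-04-25T09:31:00
2. Filter for TIMEOUT events within this window
3. Count matching events: 3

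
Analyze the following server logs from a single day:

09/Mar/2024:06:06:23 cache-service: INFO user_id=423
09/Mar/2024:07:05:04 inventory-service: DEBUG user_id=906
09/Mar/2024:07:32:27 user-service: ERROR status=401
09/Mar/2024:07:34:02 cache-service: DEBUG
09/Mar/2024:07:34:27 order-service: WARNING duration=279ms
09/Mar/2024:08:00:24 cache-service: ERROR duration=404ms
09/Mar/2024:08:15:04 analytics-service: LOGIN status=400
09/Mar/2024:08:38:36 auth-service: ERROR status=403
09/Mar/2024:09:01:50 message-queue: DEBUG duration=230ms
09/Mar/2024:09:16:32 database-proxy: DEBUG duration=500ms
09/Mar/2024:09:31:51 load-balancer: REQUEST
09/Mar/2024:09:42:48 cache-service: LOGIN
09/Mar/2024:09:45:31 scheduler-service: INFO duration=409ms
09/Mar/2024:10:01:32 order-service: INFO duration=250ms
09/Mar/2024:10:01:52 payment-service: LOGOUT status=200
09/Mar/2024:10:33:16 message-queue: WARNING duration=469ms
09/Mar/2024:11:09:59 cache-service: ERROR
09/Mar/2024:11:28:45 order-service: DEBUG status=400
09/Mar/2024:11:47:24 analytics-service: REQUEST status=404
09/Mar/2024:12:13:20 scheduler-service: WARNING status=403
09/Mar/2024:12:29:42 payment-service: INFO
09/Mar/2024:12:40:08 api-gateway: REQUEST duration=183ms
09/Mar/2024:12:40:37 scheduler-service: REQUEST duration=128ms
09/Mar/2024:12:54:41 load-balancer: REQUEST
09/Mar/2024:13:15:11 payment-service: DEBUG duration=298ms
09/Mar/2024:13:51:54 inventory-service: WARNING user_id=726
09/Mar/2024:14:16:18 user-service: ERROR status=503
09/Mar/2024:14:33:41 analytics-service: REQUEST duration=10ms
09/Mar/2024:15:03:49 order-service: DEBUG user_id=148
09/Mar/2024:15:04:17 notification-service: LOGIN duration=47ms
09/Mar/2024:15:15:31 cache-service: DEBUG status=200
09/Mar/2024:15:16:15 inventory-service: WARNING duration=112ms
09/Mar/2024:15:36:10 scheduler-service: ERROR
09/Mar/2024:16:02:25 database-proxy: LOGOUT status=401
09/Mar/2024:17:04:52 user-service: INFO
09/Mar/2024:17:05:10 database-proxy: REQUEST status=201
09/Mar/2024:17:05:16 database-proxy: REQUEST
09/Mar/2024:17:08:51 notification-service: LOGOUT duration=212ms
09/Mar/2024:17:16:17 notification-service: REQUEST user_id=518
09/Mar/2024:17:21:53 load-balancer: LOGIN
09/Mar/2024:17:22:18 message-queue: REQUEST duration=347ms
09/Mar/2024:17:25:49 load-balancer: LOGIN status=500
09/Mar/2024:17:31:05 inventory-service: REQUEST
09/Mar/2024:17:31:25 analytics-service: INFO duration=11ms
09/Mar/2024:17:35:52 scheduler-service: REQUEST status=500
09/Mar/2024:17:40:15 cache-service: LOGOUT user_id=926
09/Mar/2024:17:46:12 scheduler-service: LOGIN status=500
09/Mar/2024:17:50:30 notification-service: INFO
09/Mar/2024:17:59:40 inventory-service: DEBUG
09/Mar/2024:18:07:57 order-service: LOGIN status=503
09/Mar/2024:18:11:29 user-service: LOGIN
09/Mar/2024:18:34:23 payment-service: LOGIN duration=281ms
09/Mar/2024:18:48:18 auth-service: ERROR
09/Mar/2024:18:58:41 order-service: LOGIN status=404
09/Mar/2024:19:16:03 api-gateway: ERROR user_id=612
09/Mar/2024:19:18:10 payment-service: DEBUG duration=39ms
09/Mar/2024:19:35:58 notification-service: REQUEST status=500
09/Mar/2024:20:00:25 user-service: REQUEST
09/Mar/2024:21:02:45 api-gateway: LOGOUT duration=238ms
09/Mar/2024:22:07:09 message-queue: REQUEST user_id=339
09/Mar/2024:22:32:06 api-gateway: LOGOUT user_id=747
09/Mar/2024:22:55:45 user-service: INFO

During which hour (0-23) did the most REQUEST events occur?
17

To find the peak hour:

1. Group all REQUEST events by hour
2. Count events in each hour
3. Find hour with maximum count
4. Peak hour: 17 (with 6 events)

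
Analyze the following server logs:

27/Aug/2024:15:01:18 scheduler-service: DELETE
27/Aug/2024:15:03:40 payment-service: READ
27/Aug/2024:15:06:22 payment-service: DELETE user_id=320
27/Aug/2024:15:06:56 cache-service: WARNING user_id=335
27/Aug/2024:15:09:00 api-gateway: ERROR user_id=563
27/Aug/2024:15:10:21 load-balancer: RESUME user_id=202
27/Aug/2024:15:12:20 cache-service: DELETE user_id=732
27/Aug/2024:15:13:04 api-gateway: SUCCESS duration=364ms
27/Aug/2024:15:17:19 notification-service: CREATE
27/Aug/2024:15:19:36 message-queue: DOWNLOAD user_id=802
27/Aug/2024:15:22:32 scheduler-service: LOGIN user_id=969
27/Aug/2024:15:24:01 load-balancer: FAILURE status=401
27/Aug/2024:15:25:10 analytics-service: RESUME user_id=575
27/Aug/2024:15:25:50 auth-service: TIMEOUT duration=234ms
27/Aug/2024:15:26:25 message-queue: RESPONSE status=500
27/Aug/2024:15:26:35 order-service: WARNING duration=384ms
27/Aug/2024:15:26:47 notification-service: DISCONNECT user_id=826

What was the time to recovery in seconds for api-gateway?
244

To calculate recovery time:

1. Find ERROR event for api-gateway: 27/Aug/2024:15:09:00
2. Find next SUCCESS event for api-gateway: 27/Aug/2024:15:13:04
3. Recovery time: 27/Aug/2024:15:13:04 - 27/Aug/2024:15:09:00 = 244 seconds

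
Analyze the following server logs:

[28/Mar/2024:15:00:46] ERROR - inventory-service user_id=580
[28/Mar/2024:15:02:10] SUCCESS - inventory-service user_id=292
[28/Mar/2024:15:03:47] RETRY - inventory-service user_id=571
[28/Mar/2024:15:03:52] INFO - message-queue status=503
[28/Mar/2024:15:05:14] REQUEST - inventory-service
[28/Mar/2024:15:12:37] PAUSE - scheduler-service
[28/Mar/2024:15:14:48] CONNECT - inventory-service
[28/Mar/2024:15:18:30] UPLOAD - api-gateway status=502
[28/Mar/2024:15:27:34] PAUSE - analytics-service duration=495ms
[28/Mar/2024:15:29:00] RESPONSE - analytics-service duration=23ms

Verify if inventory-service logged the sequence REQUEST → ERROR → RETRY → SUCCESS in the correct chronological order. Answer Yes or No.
No

To verify sequence order:

1. Find all events in sequence REQUEST → ERROR → RETRY → SUCCESS for inventory-service
2. Extract their timestamps
3. Check if timestamps are in ascending order
4. Result: No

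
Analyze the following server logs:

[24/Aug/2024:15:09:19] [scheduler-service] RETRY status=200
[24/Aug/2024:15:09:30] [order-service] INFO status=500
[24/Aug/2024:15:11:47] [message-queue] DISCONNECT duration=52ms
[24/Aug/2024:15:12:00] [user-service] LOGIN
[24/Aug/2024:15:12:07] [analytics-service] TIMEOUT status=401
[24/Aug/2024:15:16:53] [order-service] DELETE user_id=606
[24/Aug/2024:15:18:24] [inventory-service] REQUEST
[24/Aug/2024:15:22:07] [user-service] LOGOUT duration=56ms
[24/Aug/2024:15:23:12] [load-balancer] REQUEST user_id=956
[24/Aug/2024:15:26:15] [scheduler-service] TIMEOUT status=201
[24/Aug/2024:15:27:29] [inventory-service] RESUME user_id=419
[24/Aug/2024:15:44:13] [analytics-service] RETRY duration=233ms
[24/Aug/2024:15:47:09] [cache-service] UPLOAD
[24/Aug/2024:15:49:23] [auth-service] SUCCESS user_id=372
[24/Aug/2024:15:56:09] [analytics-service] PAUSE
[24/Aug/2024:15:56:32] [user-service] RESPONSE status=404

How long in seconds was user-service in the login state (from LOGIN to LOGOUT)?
607

To calculate state duration:

1. Find LOGIN event for user-service: 24/Aug/2024:15:12:00
2. Find LOGOUT event for user-service: 24/Aug/2024:15:22:07
3. Calculate duration: 24/Aug/2024:15:22:07 - 24/Aug/2024:15:12:00 = 607 seconds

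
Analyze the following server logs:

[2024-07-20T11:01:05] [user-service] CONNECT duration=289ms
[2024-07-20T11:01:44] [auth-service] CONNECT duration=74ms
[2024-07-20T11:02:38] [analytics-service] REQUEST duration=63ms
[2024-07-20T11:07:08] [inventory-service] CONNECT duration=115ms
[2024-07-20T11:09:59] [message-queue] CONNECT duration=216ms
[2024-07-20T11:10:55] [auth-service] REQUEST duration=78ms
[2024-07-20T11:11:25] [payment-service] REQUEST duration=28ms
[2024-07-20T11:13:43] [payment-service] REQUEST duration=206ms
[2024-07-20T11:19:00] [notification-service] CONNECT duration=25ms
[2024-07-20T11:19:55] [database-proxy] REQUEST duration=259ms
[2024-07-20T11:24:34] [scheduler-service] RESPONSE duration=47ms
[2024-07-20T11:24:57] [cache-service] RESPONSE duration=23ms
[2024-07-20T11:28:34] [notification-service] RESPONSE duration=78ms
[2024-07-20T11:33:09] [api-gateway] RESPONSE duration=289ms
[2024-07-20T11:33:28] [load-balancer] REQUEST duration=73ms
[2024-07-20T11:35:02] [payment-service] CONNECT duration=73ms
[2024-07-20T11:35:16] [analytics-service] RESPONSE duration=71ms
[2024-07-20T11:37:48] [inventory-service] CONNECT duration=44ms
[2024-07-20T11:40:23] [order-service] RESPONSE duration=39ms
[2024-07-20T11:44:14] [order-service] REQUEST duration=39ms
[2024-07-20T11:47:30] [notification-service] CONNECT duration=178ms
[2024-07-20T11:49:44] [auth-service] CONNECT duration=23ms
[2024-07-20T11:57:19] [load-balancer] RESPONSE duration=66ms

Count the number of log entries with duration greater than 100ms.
7

To count timeouts:

1. Threshold: 100ms
2. Extract duration from each log entry
3. Count entries where duration > 100
4. Timeout count: 7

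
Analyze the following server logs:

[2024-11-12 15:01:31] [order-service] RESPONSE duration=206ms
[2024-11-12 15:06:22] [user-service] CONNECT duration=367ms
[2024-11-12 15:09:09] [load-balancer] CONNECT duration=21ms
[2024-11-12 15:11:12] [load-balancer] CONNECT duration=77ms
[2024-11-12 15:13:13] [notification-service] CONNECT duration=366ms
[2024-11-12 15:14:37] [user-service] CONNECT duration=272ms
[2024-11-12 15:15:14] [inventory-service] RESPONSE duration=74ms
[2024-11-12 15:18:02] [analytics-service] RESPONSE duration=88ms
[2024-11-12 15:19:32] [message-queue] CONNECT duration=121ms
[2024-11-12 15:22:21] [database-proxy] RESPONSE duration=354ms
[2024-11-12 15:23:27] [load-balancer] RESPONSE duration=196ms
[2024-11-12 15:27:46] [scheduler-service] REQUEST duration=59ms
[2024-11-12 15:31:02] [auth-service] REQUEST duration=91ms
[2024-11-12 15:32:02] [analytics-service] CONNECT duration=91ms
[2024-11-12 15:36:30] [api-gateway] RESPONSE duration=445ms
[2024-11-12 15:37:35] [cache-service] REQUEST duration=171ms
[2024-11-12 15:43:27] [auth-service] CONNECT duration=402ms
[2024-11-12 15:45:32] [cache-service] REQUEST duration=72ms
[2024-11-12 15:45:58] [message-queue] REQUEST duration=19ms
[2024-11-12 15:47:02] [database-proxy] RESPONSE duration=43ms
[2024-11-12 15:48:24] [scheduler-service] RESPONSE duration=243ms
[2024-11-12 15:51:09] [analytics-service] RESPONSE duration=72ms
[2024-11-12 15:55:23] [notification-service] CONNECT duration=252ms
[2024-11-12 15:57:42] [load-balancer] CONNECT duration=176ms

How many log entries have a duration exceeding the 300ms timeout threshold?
5

To count timeouts:

1. Threshold: 300ms
2. Extract duration from each log entry
3. Count entries where duration > 300
4. Timeout count: 5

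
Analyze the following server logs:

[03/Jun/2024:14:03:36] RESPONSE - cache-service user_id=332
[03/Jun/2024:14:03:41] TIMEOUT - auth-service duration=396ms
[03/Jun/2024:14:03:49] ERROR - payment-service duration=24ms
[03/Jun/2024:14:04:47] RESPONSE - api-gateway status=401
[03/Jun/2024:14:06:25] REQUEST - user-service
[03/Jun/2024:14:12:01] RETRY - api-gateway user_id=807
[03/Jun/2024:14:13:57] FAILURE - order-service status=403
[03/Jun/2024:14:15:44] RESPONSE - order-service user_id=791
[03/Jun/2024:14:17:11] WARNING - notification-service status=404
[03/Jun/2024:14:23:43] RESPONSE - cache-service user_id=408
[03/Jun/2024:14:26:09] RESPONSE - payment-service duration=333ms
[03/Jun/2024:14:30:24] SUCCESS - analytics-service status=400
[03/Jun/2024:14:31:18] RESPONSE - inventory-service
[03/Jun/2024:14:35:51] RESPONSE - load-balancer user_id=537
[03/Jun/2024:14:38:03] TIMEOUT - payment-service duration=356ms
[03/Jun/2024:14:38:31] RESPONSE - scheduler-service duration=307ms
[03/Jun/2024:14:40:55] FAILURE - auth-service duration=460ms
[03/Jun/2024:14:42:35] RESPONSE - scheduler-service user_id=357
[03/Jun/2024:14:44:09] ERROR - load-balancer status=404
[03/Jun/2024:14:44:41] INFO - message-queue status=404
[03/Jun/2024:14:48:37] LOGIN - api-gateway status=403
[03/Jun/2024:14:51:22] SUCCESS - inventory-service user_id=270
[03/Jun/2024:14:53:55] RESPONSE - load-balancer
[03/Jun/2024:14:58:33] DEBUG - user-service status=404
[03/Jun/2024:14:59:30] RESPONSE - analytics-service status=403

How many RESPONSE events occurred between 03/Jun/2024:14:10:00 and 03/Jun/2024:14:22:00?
1

To count events in the time window:

1. Window boundaries: 03/Jun/2024:14:10:00 to 03/Jun/2024:14:22:00
2. Filter for RESPONSE events within this window
3. Count matching events: 1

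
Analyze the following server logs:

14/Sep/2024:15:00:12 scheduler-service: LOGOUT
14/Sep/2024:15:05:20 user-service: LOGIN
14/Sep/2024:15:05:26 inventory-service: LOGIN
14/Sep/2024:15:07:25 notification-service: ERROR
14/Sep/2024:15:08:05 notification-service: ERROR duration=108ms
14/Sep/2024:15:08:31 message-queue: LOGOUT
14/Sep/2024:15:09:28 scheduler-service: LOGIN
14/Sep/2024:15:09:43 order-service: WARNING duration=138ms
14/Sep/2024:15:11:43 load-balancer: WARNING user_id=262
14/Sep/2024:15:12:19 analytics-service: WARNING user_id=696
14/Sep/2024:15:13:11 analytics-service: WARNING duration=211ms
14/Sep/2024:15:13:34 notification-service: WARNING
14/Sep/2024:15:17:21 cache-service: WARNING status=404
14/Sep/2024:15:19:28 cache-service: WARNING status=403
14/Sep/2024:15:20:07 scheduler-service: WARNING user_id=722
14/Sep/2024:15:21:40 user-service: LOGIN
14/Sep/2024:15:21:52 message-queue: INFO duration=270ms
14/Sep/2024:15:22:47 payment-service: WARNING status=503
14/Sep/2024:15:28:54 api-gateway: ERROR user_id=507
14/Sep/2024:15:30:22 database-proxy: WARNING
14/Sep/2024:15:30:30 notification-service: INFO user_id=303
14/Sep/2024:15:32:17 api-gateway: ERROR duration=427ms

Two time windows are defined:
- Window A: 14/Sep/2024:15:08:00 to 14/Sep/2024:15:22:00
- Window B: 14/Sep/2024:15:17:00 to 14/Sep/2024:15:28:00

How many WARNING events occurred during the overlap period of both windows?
3

To find overlap events:

1. Window A: 14/Sep/2024:15:08:00 to 14/Sep/2024:15:22:00
2. Window B: 14/Sep/2024:15:17:00 to 14/Sep/2024:15:28:00
3. Overlap period: 14/Sep/2024:15:17:00 to 14/Sep/2024:15:22:00
4. Count WARNING events in overlap: 3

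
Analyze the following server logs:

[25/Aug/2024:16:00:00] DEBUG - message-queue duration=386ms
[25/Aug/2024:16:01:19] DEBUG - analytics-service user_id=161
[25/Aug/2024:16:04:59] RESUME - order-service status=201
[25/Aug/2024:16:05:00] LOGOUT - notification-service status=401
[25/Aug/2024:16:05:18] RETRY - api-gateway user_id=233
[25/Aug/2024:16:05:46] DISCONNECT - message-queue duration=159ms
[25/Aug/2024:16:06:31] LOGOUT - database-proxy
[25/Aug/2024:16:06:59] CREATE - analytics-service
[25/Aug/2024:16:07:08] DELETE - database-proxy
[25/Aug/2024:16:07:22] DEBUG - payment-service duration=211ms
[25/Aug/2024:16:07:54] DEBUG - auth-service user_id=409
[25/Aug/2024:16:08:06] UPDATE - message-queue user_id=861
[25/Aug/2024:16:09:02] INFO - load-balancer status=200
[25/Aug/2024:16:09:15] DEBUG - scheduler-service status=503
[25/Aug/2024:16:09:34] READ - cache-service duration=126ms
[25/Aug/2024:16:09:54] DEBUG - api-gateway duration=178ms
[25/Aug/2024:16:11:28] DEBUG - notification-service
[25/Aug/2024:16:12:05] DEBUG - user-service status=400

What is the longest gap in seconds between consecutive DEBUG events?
363

To find the longest gap:

1. Extract all DEBUG events in chronological order
2. Calculate time differences between consecutive events
3. Find the maximum difference
4. Longest gap: 363 seconds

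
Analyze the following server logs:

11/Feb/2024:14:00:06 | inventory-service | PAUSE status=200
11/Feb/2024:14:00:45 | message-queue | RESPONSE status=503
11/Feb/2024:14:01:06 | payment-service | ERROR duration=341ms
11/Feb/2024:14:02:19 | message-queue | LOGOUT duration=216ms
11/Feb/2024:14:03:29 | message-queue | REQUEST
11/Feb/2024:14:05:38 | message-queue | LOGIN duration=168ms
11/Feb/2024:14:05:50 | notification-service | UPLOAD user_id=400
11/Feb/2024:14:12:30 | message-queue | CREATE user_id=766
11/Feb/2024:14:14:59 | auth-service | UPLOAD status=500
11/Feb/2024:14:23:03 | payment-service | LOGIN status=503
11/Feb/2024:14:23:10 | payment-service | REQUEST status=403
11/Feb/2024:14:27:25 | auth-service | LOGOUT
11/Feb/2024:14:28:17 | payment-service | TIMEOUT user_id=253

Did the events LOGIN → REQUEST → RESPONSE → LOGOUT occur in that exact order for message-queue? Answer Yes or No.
No

To verify sequence order:

1. Find all events in sequence LOGIN → REQUEST → RESPONSE → LOGOUT for message-queue
2. Extract their timestamps
3. Check if timestamps are in ascending order
4. Result: No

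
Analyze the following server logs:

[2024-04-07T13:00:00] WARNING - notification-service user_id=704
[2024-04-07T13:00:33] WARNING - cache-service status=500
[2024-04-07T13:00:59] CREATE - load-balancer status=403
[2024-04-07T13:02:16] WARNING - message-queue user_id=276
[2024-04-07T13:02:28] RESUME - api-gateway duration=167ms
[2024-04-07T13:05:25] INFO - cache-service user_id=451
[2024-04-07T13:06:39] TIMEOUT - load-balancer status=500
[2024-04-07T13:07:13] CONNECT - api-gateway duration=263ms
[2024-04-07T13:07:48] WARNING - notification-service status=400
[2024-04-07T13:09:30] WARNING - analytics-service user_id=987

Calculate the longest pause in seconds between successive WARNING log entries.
332

To find the longest gap:

1. Extract all WARNING events in chronological order
2. Calculate time differences between consecutive events
3. Find the maximum difference
4. Longest gap: 332 seconds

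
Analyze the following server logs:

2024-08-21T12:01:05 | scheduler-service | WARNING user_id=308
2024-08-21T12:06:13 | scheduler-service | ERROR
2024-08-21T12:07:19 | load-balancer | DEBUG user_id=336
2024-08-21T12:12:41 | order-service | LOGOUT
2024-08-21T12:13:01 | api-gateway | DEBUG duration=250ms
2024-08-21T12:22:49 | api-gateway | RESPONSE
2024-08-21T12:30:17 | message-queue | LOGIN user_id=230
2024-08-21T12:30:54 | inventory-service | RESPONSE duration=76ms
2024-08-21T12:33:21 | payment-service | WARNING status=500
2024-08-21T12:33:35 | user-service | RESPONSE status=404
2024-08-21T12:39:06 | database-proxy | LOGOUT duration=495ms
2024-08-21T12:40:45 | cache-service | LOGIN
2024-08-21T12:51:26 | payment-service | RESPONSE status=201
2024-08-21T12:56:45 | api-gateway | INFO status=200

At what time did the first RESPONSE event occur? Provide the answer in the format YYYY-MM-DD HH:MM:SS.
2024-08-21 12:22:49

To find the first event:

1. Filter for all RESPONSE events
2. Sort by timestamp
3. Select the first one
4. Timestamp: 2024-08-21 12:22:49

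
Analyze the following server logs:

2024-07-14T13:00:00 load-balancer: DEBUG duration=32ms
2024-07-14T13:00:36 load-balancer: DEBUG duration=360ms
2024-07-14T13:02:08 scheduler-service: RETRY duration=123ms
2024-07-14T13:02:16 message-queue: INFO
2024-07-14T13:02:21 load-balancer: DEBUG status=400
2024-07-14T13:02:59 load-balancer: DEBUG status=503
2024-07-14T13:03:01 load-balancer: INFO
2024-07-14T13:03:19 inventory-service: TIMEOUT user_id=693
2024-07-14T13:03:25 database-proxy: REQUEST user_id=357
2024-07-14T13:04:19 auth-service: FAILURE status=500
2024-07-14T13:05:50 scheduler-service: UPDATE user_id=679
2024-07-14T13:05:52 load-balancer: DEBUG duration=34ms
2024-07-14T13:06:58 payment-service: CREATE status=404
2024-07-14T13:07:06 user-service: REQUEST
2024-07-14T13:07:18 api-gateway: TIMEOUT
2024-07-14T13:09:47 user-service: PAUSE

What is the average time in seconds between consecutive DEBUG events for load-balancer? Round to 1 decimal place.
88.0

To calculate average interval:

1. Find all DEBUG events for load-balancer in order
2. Calculate time gaps between consecutive events
3. Compute mean of gaps: 352 / 4 = 88.0 seconds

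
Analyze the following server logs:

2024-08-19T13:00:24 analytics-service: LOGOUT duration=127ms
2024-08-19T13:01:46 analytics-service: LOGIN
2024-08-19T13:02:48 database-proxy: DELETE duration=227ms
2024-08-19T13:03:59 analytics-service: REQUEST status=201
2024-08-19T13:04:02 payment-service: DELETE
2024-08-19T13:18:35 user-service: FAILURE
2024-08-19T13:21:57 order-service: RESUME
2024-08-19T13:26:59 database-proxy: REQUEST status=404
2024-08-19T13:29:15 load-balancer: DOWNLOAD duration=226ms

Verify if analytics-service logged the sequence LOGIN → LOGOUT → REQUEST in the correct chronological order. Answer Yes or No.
No

To verify sequence order:

1. Find all events in sequence LOGIN → LOGOUT → REQUEST for analytics-service
2. Extract their timestamps
3. Check if timestamps are in ascending order
4. Result: No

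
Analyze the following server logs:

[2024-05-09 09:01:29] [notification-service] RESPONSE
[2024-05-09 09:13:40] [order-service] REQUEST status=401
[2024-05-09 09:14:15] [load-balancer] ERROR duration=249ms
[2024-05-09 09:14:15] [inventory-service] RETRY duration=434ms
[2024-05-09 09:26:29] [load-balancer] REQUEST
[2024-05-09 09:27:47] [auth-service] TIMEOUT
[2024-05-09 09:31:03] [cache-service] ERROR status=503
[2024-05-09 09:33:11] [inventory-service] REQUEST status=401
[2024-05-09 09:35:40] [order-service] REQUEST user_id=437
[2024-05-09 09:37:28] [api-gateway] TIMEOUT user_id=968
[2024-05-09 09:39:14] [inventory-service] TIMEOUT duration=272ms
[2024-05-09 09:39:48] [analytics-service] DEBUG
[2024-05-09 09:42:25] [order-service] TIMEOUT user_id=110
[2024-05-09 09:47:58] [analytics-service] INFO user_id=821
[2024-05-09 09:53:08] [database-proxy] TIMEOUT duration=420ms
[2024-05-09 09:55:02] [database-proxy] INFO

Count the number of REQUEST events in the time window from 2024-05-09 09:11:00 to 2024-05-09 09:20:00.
1

To count events in the time window:

1. Window boundaries: 2024-05-09 09:11:00 to 2024-05-09 09:20:00
2. Filter for REQUEST events within this window
3. Count matching events: 1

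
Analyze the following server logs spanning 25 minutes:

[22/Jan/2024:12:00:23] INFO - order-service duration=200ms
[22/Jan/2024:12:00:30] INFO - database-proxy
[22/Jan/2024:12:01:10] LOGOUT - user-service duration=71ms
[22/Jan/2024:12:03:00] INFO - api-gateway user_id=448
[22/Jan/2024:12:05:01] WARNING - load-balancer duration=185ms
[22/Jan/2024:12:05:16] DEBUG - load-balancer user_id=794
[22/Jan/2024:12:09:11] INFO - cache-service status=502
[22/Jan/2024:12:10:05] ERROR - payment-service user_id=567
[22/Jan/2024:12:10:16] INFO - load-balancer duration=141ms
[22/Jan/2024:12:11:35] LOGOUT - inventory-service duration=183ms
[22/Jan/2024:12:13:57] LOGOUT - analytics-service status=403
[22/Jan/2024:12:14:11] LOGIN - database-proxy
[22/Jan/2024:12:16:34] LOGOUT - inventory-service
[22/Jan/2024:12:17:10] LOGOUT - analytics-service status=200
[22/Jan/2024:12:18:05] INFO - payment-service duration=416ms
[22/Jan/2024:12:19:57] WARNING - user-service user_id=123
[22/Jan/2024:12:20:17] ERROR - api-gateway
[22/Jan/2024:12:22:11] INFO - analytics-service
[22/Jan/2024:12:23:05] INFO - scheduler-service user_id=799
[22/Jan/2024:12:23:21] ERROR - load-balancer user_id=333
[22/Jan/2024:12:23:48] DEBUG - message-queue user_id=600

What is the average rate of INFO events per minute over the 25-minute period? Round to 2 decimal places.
0.32

To calculate the rate:

1. Count total INFO events: 8
2. Total time period: 25 minutes
3. Rate = 8 / 25 = 0.32 events per minute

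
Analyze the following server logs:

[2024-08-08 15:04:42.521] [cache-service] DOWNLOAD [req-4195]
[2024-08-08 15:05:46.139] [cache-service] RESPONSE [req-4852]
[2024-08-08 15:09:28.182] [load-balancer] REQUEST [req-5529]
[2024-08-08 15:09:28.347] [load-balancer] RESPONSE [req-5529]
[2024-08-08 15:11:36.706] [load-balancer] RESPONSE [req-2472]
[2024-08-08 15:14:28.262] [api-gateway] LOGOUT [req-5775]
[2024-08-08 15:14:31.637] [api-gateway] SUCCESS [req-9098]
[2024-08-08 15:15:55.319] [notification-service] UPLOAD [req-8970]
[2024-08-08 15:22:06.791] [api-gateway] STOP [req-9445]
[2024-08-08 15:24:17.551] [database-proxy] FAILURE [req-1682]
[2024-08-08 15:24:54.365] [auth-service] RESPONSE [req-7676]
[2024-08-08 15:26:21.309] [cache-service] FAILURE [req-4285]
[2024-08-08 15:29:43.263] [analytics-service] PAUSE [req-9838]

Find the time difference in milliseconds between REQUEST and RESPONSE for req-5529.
165

To calculate latency:

1. Find REQUEST with id req-5529: 2024-08-08 15:09:28.182
2. Find RESPONSE with id req-5529: 2024-08-08 15:09:28.347
3. Latency: 2024-08-08 15:09:28.347 - 2024-08-08 15:09:28.182 = 165ms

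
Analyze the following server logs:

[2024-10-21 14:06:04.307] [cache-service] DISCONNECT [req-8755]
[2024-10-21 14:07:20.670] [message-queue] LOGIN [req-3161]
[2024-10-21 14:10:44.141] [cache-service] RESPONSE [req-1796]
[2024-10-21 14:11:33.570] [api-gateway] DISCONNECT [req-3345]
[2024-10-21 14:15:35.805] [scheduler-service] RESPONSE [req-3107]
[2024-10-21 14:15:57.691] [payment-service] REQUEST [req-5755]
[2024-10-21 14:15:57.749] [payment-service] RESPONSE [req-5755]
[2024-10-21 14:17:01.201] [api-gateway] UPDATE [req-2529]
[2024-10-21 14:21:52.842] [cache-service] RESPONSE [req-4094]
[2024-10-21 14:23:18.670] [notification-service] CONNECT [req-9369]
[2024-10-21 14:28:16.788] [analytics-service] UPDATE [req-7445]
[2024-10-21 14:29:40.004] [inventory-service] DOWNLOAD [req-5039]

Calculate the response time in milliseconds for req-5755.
58

To calculate latency:

1. Find REQUEST with id req-5755: 2024-10-21 14:15:57.691
2. Find RESPONSE with id req-5755: 2024-10-21 14:15:57.749
3. Latency: 2024-10-21 14:15:57.749 - 2024-10-21 14:15:57.691 = 58ms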